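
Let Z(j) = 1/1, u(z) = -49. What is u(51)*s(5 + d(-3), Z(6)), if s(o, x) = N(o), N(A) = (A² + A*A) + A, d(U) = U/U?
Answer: -3822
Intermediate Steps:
d(U) = 1
Z(j) = 1
N(A) = A + 2*A² (N(A) = (A² + A²) + A = 2*A² + A = A + 2*A²)
s(o, x) = o*(1 + 2*o)
u(51)*s(5 + d(-3), Z(6)) = -49*(5 + 1)*(1 + 2*(5 + 1)) = -294*(1 + 2*6) = -294*(1 + 12) = -294*13 = -49*78 = -3822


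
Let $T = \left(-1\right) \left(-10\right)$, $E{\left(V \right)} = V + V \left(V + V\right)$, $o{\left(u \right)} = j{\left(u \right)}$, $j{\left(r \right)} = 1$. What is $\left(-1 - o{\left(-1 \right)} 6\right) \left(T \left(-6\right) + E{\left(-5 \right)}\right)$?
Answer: $105$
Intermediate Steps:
$o{\left(u \right)} = 1$
$E{\left(V \right)} = V + 2 V^{2}$ ($E{\left(V \right)} = V + V 2 V = V + 2 V^{2}$)
$T = 10$
$\left(-1 - o{\left(-1 \right)} 6\right) \left(T \left(-6\right) + E{\left(-5 \right)}\right) = \left(-1 - 1 \cdot 6\right) \left(10 \left(-6\right) - 5 \left(1 + 2 \left(-5\right)\right)\right) = \left(-1 - 6\right) \left(-60 - 5 \left(1 - 10\right)\right) = \left(-1 - 6\right) \left(-60 - -45\right) = - 7 \left(-60 + 45\right) = \left(-7\right) \left(-15\right) = 105$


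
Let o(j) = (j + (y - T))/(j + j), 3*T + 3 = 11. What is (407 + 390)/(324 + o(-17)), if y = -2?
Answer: 81294/33113 ≈ 2.4550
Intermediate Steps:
T = 8/3 (T = -1 + (1/3)*11 = -1 + 11/3 = 8/3 ≈ 2.6667)
o(j) = (-14/3 + j)/(2*j) (o(j) = (j + (-2 - 1*8/3))/(j + j) = (j + (-2 - 8/3))/((2*j)) = (j - 14/3)*(1/(2*j)) = (-14/3 + j)*(1/(2*j)) = (-14/3 + j)/(2*j))
(407 + 390)/(324 + o(-17)) = (407 + 390)/(324 + (1/6)*(-14 + 3*(-17))/(-17)) = 797/(324 + (1/6)*(-1/17)*(-14 - 51)) = 797/(324 + (1/6)*(-1/17)*(-65)) = 797/(324 + 65/102) = 797/(33113/102) = 797*(102/33113) = 81294/33113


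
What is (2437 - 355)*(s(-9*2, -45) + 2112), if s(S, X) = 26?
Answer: 4451316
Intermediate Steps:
(2437 - 355)*(s(-9*2, -45) + 2112) = (2437 - 355)*(26 + 2112) = 2082*2138 = 4451316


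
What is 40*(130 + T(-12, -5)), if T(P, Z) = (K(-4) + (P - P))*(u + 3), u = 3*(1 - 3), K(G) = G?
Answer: 5680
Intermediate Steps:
u = -6 (u = 3*(-2) = -6)
T(P, Z) = 12 (T(P, Z) = (-4 + (P - P))*(-6 + 3) = (-4 + 0)*(-3) = -4*(-3) = 12)
40*(130 + T(-12, -5)) = 40*(130 + 12) = 40*142 = 5680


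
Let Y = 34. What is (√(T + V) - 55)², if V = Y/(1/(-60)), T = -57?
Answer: 928 - 330*I*√233 ≈ 928.0 - 5037.2*I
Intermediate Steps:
V = -2040 (V = 34/(1/(-60)) = 34/(-1/60) = 34*(-60) = -2040)
(√(T + V) - 55)² = (√(-57 - 2040) - 55)² = (√(-2097) - 55)² = (3*I*√233 - 55)² = (-55 + 3*I*√233)²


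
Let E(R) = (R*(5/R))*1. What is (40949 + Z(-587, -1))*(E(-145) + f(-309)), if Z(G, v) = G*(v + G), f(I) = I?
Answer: -117375920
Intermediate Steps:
Z(G, v) = G*(G + v)
E(R) = 5 (E(R) = 5*1 = 5)
(40949 + Z(-587, -1))*(E(-145) + f(-309)) = (40949 - 587*(-587 - 1))*(5 - 309) = (40949 - 587*(-588))*(-304) = (40949 + 345156)*(-304) = 386105*(-304) = -117375920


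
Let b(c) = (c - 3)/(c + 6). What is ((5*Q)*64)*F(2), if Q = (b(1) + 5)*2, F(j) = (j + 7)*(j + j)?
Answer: 760320/7 ≈ 1.0862e+5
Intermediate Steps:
F(j) = 2*j*(7 + j) (F(j) = (7 + j)*(2*j) = 2*j*(7 + j))
b(c) = (-3 + c)/(6 + c)
Q = 66/7 (Q = ((-3 + 1)/(6 + 1) + 5)*2 = (-2/7 + 5)*2 = (33/7)*2 = 66/7 ≈ 9.4286)
((5*Q)*64)*F(2) = ((5*(66/7))*64)*(2*2*(7 + 2)) = ((330/7)*64)*(2*2*9) = (21120/7)*36 = 760320/7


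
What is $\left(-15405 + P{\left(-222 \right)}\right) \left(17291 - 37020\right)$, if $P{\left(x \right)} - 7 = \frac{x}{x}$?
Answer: $303767413$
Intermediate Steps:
$P{\left(x \right)} = 8$ ($P{\left(x \right)} = 7 + \frac{x}{x} = 7 + 1 = 8$)
$\left(-15405 + P{\left(-222 \right)}\right) \left(17291 - 37020\right) = \left(-15405 + 8\right) \left(17291 - 37020\right) = \left(-15397\right) \left(-19729\right) = 303767413$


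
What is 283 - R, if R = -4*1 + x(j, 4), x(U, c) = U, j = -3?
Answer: 290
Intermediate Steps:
R = -7 (R = -4*1 - 3 = -4 - 3 = -7)
283 - R = 283 - 1*(-7) = 283 + 7 = 290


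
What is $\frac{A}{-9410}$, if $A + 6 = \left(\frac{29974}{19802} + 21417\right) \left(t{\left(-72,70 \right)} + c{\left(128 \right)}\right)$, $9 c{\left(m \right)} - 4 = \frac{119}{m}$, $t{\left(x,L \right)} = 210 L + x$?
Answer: $- \frac{55839574578149}{1677031380} \approx -33297.0$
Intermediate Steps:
$t{\left(x,L \right)} = x + 210 L$
$c{\left(m \right)} = \frac{4}{9} + \frac{119}{9 m}$ ($c{\left(m \right)} = \frac{4}{9} + \frac{119 \frac{1}{m}}{9} = \frac{4}{9} + \frac{119}{9 m}$)
$A = \frac{55839574578149}{178218}$ ($A = -6 + \left(\frac{29974}{19802} + 21417\right) \left(\left(-72 + 210 \cdot 70\right) + \frac{119 + 4 \cdot 128}{9 \cdot 128}\right) = -6 + \left(29974 \cdot \frac{1}{19802} + 21417\right) \left(\left(-72 + 14700\right) + \frac{1}{9} \cdot \frac{1}{128} \left(119 + 512\right)\right) = -6 + \left(\frac{14987}{9901} + 21417\right) \left(14628 + \frac{1}{9} \cdot \frac{1}{128} \cdot 631\right) = -6 + \frac{212064704 \left(14628 + \frac{631}{1152}\right)}{9901} = -6 + \frac{212064704}{9901} \cdot \frac{16852087}{1152} = -6 + \frac{55839575647457}{178218} = \frac{55839574578149}{178218} \approx 3.1332 \cdot 10^{8}$)
$\frac{A}{-9410} = \frac{55839574578149}{178218 \left(-9410\right)} = \frac{55839574578149}{178218} \left(- \frac{1}{9410}\right) = - \frac{55839574578149}{1677031380}$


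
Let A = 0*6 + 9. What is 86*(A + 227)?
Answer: 20296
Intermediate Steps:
A = 9 (A = 0 + 9 = 9)
86*(A + 227) = 86*(9 + 227) = 86*236 = 20296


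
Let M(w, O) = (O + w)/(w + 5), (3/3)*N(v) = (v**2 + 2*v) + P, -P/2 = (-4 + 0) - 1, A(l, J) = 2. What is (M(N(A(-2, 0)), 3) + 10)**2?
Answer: 63001/529 ≈ 119.09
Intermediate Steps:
P = 10 (P = -2*((-4 + 0) - 1) = -2*(-4 - 1) = -2*(-5) = 10)
N(v) = 10 + v**2 + 2*v (N(v) = (v**2 + 2*v) + 10 = 10 + v**2 + 2*v)
M(w, O) = (O + w)/(5 + w)
(M(N(A(-2, 0)), 3) + 10)**2 = ((3 + (10 + 2**2 + 2*2))/(5 + (10 + 2**2 + 2*2)) + 10)**2 = ((3 + (10 + 4 + 4))/(5 + (10 + 4 + 4)) + 10)**2 = ((3 + 18)/(5 + 18) + 10)**2 = (21/23 + 10)**2 = (251/23)**2 = 63001/529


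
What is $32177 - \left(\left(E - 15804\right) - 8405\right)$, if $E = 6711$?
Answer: $49675$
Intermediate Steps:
$32177 - \left(\left(E - 15804\right) - 8405\right) = 32177 - \left(\left(6711 - 15804\right) - 8405\right) = 32177 - \left(-9093 - 8405\right) = 32177 - -17498 = 32177 + 17498 = 49675$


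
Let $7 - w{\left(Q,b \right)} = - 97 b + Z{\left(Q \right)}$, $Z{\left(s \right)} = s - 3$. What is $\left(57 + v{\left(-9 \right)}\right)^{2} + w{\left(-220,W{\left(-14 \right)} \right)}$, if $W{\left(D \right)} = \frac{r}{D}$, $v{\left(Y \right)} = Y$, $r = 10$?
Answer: $\frac{17253}{7} \approx 2464.7$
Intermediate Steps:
$Z{\left(s \right)} = -3 + s$
$W{\left(D \right)} = \frac{10}{D}$
$w{\left(Q,b \right)} = 10 - Q + 97 b$ ($w{\left(Q,b \right)} = 7 - \left(- 97 b + \left(-3 + Q\right)\right) = 7 - \left(-3 + Q - 97 b\right) = 7 + \left(3 - Q + 97 b\right) = 10 - Q + 97 b$)
$\left(57 + v{\left(-9 \right)}\right)^{2} + w{\left(-220,W{\left(-14 \right)} \right)} = \left(57 - 9\right)^{2} + \left(10 - -220 + 97 \frac{10}{-14}\right) = 48^{2} + \left(10 + 220 + 97 \cdot 10 \left(- \frac{1}{14}\right)\right) = 2304 + \left(10 + 220 + 97 \left(- \frac{5}{7}\right)\right) = 2304 + \left(10 + 220 - \frac{485}{7}\right) = 2304 + \frac{1125}{7} = \frac{17253}{7}$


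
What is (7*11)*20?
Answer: 1540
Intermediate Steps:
(7*11)*20 = 77*20 = 1540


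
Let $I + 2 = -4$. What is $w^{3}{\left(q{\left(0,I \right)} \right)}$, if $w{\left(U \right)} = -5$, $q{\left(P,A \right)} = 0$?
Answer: $-125$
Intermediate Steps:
$I = -6$ ($I = -2 - 4 = -6$)
$w^{3}{\left(q{\left(0,I \right)} \right)} = \left(-5\right)^{3} = -125$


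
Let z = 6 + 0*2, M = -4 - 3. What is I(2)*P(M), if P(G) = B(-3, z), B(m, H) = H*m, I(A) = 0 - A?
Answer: 36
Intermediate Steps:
M = -7
I(A) = -A
z = 6 (z = 6 + 0 = 6)
P(G) = -18 (P(G) = 6*(-3) = -18)
I(2)*P(M) = -1*2*(-18) = -2*(-18) = 36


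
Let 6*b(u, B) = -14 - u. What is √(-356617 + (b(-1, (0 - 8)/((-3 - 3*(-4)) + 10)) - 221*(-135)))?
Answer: I*√11764230/6 ≈ 571.65*I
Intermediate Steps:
b(u, B) = -7/3 - u/6 (b(u, B) = (-14 - u)/6 = -7/3 - u/6)
√(-356617 + (b(-1, (0 - 8)/((-3 - 3*(-4)) + 10)) - 221*(-135))) = √(-356617 + ((-7/3 - ⅙*(-1)) - 221*(-135))) = √(-356617 + ((-7/3 + ⅙) + 29835)) = √(-356617 + (-13/6 + 29835)) = √(-356617 + 178997/6) = √(-1960705/6) = I*√11764230/6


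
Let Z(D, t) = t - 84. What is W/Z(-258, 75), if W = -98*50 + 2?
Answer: 4898/9 ≈ 544.22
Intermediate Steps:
W = -4898 (W = -4900 + 2 = -4898)
Z(D, t) = -84 + t
W/Z(-258, 75) = -4898/(-84 + 75) = -4898/(-9) = -4898*(-1/9) = 4898/9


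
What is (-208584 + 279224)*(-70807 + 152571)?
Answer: 5775808960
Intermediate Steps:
(-208584 + 279224)*(-70807 + 152571) = 70640*81764 = 5775808960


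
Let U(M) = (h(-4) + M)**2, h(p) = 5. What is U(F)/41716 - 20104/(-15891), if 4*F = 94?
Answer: 3406263715/2651635824 ≈ 1.2846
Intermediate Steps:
F = 47/2 (F = (1/4)*94 = 47/2 ≈ 23.500)
U(M) = (5 + M)**2
U(F)/41716 - 20104/(-15891) = (5 + 47/2)**2/41716 - 20104/(-15891) = (57/2)**2*(1/41716) - 20104*(-1/15891) = (3249/4)*(1/41716) + 20104/15891 = 3249/166864 + 20104/15891 = 3406263715/2651635824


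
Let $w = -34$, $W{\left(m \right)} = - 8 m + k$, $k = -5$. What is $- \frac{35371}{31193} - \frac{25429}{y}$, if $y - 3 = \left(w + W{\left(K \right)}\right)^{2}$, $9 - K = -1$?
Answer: $- \frac{1294201641}{441817652} \approx -2.9293$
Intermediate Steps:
$K = 10$ ($K = 9 - -1 = 9 + 1 = 10$)
$W{\left(m \right)} = -5 - 8 m$ ($W{\left(m \right)} = - 8 m - 5 = -5 - 8 m$)
$y = 14164$ ($y = 3 + \left(-34 - 85\right)^{2} = 3 + \left(-119\right)^{2} = 3 + 14161 = 14164$)
$- \frac{35371}{31193} - \frac{25429}{y} = - \frac{35371}{31193} - \frac{25429}{14164} = - \frac{1294201641}{441817652}$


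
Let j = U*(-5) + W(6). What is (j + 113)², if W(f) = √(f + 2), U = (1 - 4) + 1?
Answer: 15137 + 492*√2 ≈ 15833.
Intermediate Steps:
U = -2 (U = -3 + 1 = -2)
W(f) = √(2 + f)
j = 10 + 2*√2 (j = -2*(-5) + √(2 + 6) = 10 + √8 = 10 + 2*√2 ≈ 12.828)
(j + 113)² = ((10 + 2*√2) + 113)² = (123 + 2*√2)²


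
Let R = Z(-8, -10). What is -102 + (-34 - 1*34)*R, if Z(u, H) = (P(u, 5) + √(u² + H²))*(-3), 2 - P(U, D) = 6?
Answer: -918 + 408*√41 ≈ 1694.5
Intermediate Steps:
P(U, D) = -4 (P(U, D) = 2 - 1*6 = 2 - 6 = -4)
Z(u, H) = 12 - 3*√(H² + u²) (Z(u, H) = (-4 + √(u² + H²))*(-3) = (-4 + √(H² + u²))*(-3) = 12 - 3*√(H² + u²))
R = 12 - 6*√41 (R = 12 - 3*√((-10)² + (-8)²) = 12 - 3*√(100 + 64) = 12 - 6*√41 ≈ -26.419)
-102 + (-34 - 1*34)*R = -102 + (-34 - 1*34)*(12 - 6*√41) = -102 + (-34 - 34)*(12 - 6*√41) = -102 - 68*(12 - 6*√41) = -102 + (-816 + 408*√41) = -918 + 408*√41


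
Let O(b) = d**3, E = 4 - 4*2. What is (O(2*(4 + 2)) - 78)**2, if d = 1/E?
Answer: 24930049/4096 ≈ 6086.4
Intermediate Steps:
E = -4 (E = 4 - 8 = -4)
d = -1/4 (d = 1/(-4) = -1/4 ≈ -0.25000)
O(b) = -1/64 (O(b) = (-1/4)**3 = -1/64)
(O(2*(4 + 2)) - 78)**2 = (-1/64 - 78)**2 = (-4993/64)**2 = 24930049/4096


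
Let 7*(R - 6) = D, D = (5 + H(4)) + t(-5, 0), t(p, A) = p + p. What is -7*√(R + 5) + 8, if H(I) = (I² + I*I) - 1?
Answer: 8 - √721 ≈ -18.851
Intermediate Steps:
H(I) = -1 + 2*I² (H(I) = (I² + I²) - 1 = 2*I² - 1 = -1 + 2*I²)
t(p, A) = 2*p
D = 26 (D = (5 + (-1 + 2*4²)) + 2*(-5) = (5 + (-1 + 2*16)) - 10 = (5 + (-1 + 32)) - 10 = (5 + 31) - 10 = 36 - 10 = 26)
R = 68/7 (R = 6 + (⅐)*26 = 6 + 26/7 = 68/7 ≈ 9.7143)
-7*√(R + 5) + 8 = -7*√(68/7 + 5) + 8 = -√721 + 8 = 8 - √721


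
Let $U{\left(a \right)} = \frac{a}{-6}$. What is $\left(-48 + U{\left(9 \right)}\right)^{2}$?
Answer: $\frac{9801}{4} \approx 2450.3$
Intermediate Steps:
$U{\left(a \right)} = - \frac{a}{6}$ ($U{\left(a \right)} = a \left(- \frac{1}{6}\right) = - \frac{a}{6}$)
$\left(-48 + U{\left(9 \right)}\right)^{2} = \left(-48 - \frac{3}{2}\right)^{2} = \left(- \frac{99}{2}\right)^{2} = \frac{9801}{4}$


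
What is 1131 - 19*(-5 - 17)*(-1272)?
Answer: -530565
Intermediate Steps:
1131 - 19*(-5 - 17)*(-1272) = 1131 - 19*(-22)*(-1272) = 1131 + 418*(-1272) = 1131 - 531696 = -530565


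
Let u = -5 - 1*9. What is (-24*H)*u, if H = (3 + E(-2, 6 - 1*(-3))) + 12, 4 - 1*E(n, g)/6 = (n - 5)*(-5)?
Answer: -57456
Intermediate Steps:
E(n, g) = -126 + 30*n (E(n, g) = 24 - 6*(n - 5)*(-5) = 24 - 6*(-5 + n)*(-5) = 24 - 6*(25 - 5*n) = 24 + (-150 + 30*n) = -126 + 30*n)
u = -14 (u = -5 - 9 = -14)
H = -171 (H = (3 + (-126 + 30*(-2))) + 12 = (3 + (-126 - 60)) + 12 = (3 - 186) + 12 = -183 + 12 = -171)
(-24*H)*u = -24*(-171)*(-14) = 4104*(-14) = -57456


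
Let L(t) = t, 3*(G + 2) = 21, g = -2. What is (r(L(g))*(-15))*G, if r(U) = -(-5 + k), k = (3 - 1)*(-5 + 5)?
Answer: -375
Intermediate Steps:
G = 5 (G = -2 + (⅓)*21 = -2 + 7 = 5)
k = 0 (k = 2*0 = 0)
r(U) = 5 (r(U) = -(-5 + 0) = -1*(-5) = 5)
(r(L(g))*(-15))*G = (5*(-15))*5 = -75*5 = -375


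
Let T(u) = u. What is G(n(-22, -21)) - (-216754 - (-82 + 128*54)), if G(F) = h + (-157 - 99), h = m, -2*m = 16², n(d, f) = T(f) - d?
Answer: 223200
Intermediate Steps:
n(d, f) = f - d
m = -128 (m = -½*16² = -½*256 = -128)
h = -128
G(F) = -384 (G(F) = -128 + (-157 - 99) = -128 - 256 = -384)
G(n(-22, -21)) - (-216754 - (-82 + 128*54)) = -384 - (-216754 - (-82 + 128*54)) = -384 - (-216754 - (-82 + 6912)) = -384 - (-216754 - 1*6830) = -384 - (-216754 - 6830) = -384 - 1*(-223584) = -384 + 223584 = 223200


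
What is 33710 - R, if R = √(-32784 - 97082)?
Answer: 33710 - I*√129866 ≈ 33710.0 - 360.37*I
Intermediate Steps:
R = I*√129866 (R = √(-129866) = I*√129866 ≈ 360.37*I)
33710 - R = 33710 - I*√129866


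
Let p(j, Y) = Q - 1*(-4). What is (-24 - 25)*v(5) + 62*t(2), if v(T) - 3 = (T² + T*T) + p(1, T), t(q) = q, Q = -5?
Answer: -2424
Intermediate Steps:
p(j, Y) = -1 (p(j, Y) = -5 - 1*(-4) = -5 + 4 = -1)
v(T) = 2 + 2*T² (v(T) = 3 + ((T² + T*T) - 1) = 3 + ((T² + T²) - 1) = 3 + (2*T² - 1) = 3 + (-1 + 2*T²) = 2 + 2*T²)
(-24 - 25)*v(5) + 62*t(2) = (-24 - 25)*(2 + 2*5²) + 62*2 = -49*(2 + 2*25) + 124 = -49*(2 + 50) + 124 = -49*52 + 124 = -2548 + 124 = -2424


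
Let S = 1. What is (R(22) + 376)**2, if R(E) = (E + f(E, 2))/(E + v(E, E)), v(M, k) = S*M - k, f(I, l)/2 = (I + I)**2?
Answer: 305809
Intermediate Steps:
f(I, l) = 8*I**2 (f(I, l) = 2*(I + I)**2 = 2*(2*I)**2 = 2*(4*I**2) = 8*I**2)
v(M, k) = M - k (v(M, k) = 1*M - k = M - k)
R(E) = (E + 8*E**2)/E (R(E) = (E + 8*E**2)/(E + (E - E)) = (E + 8*E**2)/(E + 0) = (E + 8*E**2)/E)
(R(22) + 376)**2 = ((1 + 8*22) + 376)**2 = ((1 + 176) + 376)**2 = (177 + 376)**2 = 553**2 = 305809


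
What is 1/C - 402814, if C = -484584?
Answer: -195197219377/484584 ≈ -4.0281e+5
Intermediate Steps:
1/C - 402814 = 1/(-484584) - 402814 = -1/484584 - 402814 = -195197219377/484584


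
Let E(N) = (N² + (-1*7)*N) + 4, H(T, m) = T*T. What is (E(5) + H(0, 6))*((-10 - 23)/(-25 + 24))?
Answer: -198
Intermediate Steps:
H(T, m) = T²
E(N) = 4 + N² - 7*N (E(N) = (N² - 7*N) + 4 = 4 + N² - 7*N)
(E(5) + H(0, 6))*((-10 - 23)/(-25 + 24)) = ((4 + 5² - 7*5) + 0²)*((-10 - 23)/(-25 + 24)) = ((4 + 25 - 35) + 0)*(-33/(-1)) = (-6 + 0)*(-33*(-1)) = -6*33 = -198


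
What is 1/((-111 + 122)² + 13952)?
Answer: 1/14073 ≈ 7.1058e-5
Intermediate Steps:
1/((-111 + 122)² + 13952) = 1/(11² + 13952) = 1/(121 + 13952) = 1/14073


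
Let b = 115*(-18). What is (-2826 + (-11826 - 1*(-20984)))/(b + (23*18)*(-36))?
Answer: -3166/8487 ≈ -0.37304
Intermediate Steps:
b = -2070
(-2826 + (-11826 - 1*(-20984)))/(b + (23*18)*(-36)) = (-2826 + (-11826 - 1*(-20984)))/(-2070 + (23*18)*(-36)) = (-2826 + (-11826 + 20984))/(-2070 + 414*(-36)) = (-2826 + 9158)/(-2070 - 14904) = 6332/(-16974) = 6332*(-1/16974) = -3166/8487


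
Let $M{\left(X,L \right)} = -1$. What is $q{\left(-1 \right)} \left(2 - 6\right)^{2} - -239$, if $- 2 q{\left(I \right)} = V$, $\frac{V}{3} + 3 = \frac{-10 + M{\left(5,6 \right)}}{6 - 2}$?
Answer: $377$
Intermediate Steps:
$V = - \frac{69}{4}$ ($V = -9 + 3 \frac{-10 - 1}{6 - 2} = -9 + 3 \left(- \frac{11}{4}\right) = -9 - \frac{33}{4} = - \frac{69}{4} \approx -17.25$)
$q{\left(I \right)} = \frac{69}{8}$ ($q{\left(I \right)} = \left(- \frac{1}{2}\right) \left(- \frac{69}{4}\right) = \frac{69}{8}$)
$q{\left(-1 \right)} \left(2 - 6\right)^{2} - -239 = \frac{69 \left(2 - 6\right)^{2}}{8} - -239 = \frac{69 \left(-4\right)^{2}}{8} + \left(-7 + 246\right) = \frac{69}{8} \cdot 16 + 239 = 138 + 239 = 377$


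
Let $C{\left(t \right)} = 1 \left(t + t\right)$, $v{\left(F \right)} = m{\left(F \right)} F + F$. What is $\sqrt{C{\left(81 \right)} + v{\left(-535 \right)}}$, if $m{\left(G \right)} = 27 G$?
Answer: $\sqrt{7727702} \approx 2779.9$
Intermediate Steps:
$v{\left(F \right)} = F + 27 F^{2}$ ($v{\left(F \right)} = 27 F F + F = 27 F^{2} + F = F + 27 F^{2}$)
$C{\left(t \right)} = 2 t$ ($C{\left(t \right)} = 1 \cdot 2 t = 2 t$)
$\sqrt{C{\left(81 \right)} + v{\left(-535 \right)}} = \sqrt{2 \cdot 81 - 535 \left(1 + 27 \left(-535\right)\right)} = \sqrt{162 - 535 \left(1 - 14445\right)} = \sqrt{162 - -7727540} = \sqrt{162 + 7727540} = \sqrt{7727702}$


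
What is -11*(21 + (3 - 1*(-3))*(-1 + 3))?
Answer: -363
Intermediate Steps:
-11*(21 + (3 - 1*(-3))*(-1 + 3)) = -11*(21 + (3 + 3)*2) = -11*(21 + 6*2) = -11*(21 + 12) = -11*33 = -363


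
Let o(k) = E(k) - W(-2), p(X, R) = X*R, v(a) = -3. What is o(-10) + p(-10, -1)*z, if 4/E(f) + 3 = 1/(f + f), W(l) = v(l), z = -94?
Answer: -57237/61 ≈ -938.31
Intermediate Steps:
W(l) = -3
E(f) = 4/(-3 + 1/(2*f)) (E(f) = 4/(-3 + 1/(f + f)) = 4/(-3 + 1/(2*f)))
p(X, R) = R*X
o(k) = 3 - 8*k/(-1 + 6*k) (o(k) = -8*k/(-1 + 6*k) - 1*(-3) = -8*k/(-1 + 6*k) + 3 = 3 - 8*k/(-1 + 6*k))
o(-10) + p(-10, -1)*z = (-3 + 10*(-10))/(-1 + 6*(-10)) - 1*(-10)*(-94) = (-3 - 100)/(-1 - 60) + 10*(-94) = -103/(-61) - 940 = -1/61*(-103) - 940 = 103/61 - 940 = -57237/61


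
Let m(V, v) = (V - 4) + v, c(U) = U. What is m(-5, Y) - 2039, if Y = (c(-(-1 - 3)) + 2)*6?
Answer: -2012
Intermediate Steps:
Y = 36 (Y = (-(-1 - 3) + 2)*6 = (-1*(-4) + 2)*6 = (4 + 2)*6 = 6*6 = 36)
m(V, v) = -4 + V + v (m(V, v) = (-4 + V) + v = -4 + V + v)
m(-5, Y) - 2039 = (-4 - 5 + 36) - 2039 = 27 - 2039 = -2012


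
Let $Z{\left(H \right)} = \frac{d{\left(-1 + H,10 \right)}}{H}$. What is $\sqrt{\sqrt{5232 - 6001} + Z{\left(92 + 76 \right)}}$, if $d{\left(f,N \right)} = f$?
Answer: $\frac{\sqrt{7014 + 7056 i \sqrt{769}}}{84} \approx 3.791 + 3.6575 i$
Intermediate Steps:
$Z{\left(H \right)} = \frac{-1 + H}{H}$
$\sqrt{\sqrt{5232 - 6001} + Z{\left(92 + 76 \right)}} = \sqrt{\sqrt{5232 - 6001} + \frac{-1 + \left(92 + 76\right)}{92 + 76}} = \sqrt{\sqrt{-769} + \frac{-1 + 168}{168}} = \sqrt{i \sqrt{769} + \frac{1}{168} \cdot 167} = \sqrt{i \sqrt{769} + \frac{167}{168}} = \sqrt{\frac{167}{168} + i \sqrt{769}}$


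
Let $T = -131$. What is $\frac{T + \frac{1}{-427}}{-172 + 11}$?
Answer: $\frac{55938}{68747} \approx 0.81368$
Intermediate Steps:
$\frac{T + \frac{1}{-427}}{-172 + 11} = \frac{-131 + \frac{1}{-427}}{-172 + 11} = \frac{-131 - \frac{1}{427}}{-161} = \left(- \frac{55938}{427}\right) \left(- \frac{1}{161}\right) = \frac{55938}{68747}$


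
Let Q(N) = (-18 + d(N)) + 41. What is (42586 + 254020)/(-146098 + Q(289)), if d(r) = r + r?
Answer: -296606/145497 ≈ -2.0386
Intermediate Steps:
d(r) = 2*r
Q(N) = 23 + 2*N (Q(N) = (-18 + 2*N) + 41 = 23 + 2*N)
(42586 + 254020)/(-146098 + Q(289)) = (42586 + 254020)/(-146098 + (23 + 2*289)) = 296606/(-146098 + (23 + 578)) = 296606/(-146098 + 601) = 296606/(-145497) = 296606*(-1/145497) = -296606/145497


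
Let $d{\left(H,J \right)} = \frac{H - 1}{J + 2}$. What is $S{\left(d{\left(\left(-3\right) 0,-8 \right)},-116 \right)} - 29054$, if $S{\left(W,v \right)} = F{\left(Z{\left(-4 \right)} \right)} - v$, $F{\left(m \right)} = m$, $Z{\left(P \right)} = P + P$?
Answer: $-28946$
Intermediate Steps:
$d{\left(H,J \right)} = \frac{-1 + H}{2 + J}$
$Z{\left(P \right)} = 2 P$
$S{\left(W,v \right)} = -8 - v$ ($S{\left(W,v \right)} = 2 \left(-4\right) - v = -8 - v$)
$S{\left(d{\left(\left(-3\right) 0,-8 \right)},-116 \right)} - 29054 = \left(-8 - -116\right) - 29054 = \left(-8 + 116\right) - 29054 = 108 - 29054 = -28946$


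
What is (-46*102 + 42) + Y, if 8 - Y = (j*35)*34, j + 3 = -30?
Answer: 34628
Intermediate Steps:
j = -33 (j = -3 - 30 = -33)
Y = 39278 (Y = 8 - (-33*35)*34 = 8 - (-1155)*34 = 8 - 1*(-39270) = 8 + 39270 = 39278)
(-46*102 + 42) + Y = (-46*102 + 42) + 39278 = (-4692 + 42) + 39278 = -4650 + 39278 = 34628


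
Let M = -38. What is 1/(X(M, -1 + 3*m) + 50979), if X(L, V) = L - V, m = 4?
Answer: 1/50930 ≈ 1.9635e-5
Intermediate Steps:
1/(X(M, -1 + 3*m) + 50979) = 1/((-38 - (-1 + 3*4)) + 50979) = 1/((-38 - (-1 + 12)) + 50979) = 1/((-38 - 1*11) + 50979) = 1/((-38 - 11) + 50979) = 1/(-49 + 50979) = 1/50930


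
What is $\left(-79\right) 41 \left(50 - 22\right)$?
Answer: $-90692$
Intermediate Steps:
$\left(-79\right) 41 \left(50 - 22\right) = - 3239 \left(50 - 22\right) = \left(-3239\right) 28 = -90692$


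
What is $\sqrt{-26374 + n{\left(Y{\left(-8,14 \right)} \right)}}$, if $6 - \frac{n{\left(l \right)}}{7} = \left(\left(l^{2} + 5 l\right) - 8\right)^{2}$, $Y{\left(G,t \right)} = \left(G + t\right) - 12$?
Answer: $2 i \sqrt{6590} \approx 162.36 i$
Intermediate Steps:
$Y{\left(G,t \right)} = -12 + G + t$
$n{\left(l \right)} = 42 - 7 \left(-8 + l^{2} + 5 l\right)^{2}$ ($n{\left(l \right)} = 42 - 7 \left(\left(l^{2} + 5 l\right) - 8\right)^{2} = 42 - 7 \left(-8 + l^{2} + 5 l\right)^{2}$)
$\sqrt{-26374 + n{\left(Y{\left(-8,14 \right)} \right)}} = \sqrt{-26374 + \left(42 - 7 \left(-8 + \left(-12 - 8 + 14\right)^{2} + 5 \left(-12 - 8 + 14\right)\right)^{2}\right)} = \sqrt{-26374 + \left(42 - 7 \left(-8 + \left(-6\right)^{2} + 5 \left(-6\right)\right)^{2}\right)} = \sqrt{-26374 + \left(42 - 7 \left(-8 + 36 - 30\right)^{2}\right)} = \sqrt{-26374 + \left(42 - 7 \left(-2\right)^{2}\right)} = \sqrt{-26374 + \left(42 - 28\right)} = \sqrt{-26374 + 14} = \sqrt{-26360} = 2 i \sqrt{6590}$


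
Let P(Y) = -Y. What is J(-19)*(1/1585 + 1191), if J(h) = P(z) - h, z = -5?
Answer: 45305664/1585 ≈ 28584.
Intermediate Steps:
J(h) = 5 - h (J(h) = -1*(-5) - h = 5 - h)
J(-19)*(1/1585 + 1191) = (5 - 1*(-19))*(1/1585 + 1191) = (5 + 19)*(1/1585 + 1191) = 24*(1887736/1585) = 45305664/1585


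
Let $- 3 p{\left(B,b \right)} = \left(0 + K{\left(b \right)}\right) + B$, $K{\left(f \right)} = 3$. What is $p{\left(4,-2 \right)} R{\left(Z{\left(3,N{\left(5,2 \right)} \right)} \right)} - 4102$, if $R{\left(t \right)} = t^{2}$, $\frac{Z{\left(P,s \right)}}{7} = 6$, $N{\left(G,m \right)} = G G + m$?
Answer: $-8218$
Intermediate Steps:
$N{\left(G,m \right)} = m + G^{2}$ ($N{\left(G,m \right)} = G^{2} + m = m + G^{2}$)
$Z{\left(P,s \right)} = 42$ ($Z{\left(P,s \right)} = 7 \cdot 6 = 42$)
$p{\left(B,b \right)} = -1 - \frac{B}{3}$ ($p{\left(B,b \right)} = - \frac{\left(0 + 3\right) + B}{3} = - \frac{3 + B}{3} = -1 - \frac{B}{3}$)
$p{\left(4,-2 \right)} R{\left(Z{\left(3,N{\left(5,2 \right)} \right)} \right)} - 4102 = \left(-1 - \frac{4}{3}\right) 42^{2} - 4102 = \left(-1 - \frac{4}{3}\right) 1764 - 4102 = \left(- \frac{7}{3}\right) 1764 - 4102 = -4116 - 4102 = -8218$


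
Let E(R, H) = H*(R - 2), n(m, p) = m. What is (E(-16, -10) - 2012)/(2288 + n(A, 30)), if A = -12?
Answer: -458/569 ≈ -0.80492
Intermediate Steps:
E(R, H) = H*(-2 + R)
(E(-16, -10) - 2012)/(2288 + n(A, 30)) = (-10*(-2 - 16) - 2012)/(2288 - 12) = (-10*(-18) - 2012)/2276 = (180 - 2012)*(1/2276) = -1832*1/2276 = -458/569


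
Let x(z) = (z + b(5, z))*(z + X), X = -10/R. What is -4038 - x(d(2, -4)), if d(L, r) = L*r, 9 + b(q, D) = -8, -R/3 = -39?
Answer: -496096/117 ≈ -4240.1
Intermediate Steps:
R = 117 (R = -3*(-39) = 117)
b(q, D) = -17 (b(q, D) = -9 - 8 = -17)
X = -10/117 ≈ -0.085470
x(z) = (-17 + z)*(-10/117 + z) (x(z) = (z - 17)*(z - 10/117) = (-17 + z)*(-10/117 + z))
-4038 - x(d(2, -4)) = -4038 - (170/117 + (2*(-4))² - 3998*(-4)/117) = -4038 - (170/117 + (-8)² - 1999/117*(-8)) = -4038 - (170/117 + 64 + 15992/117) = -4038 - 1*23650/117 = -4038 - 23650/117 = -496096/117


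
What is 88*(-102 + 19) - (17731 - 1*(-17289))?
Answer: -42324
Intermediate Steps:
88*(-102 + 19) - (17731 - 1*(-17289)) = 88*(-83) - (17731 + 17289) = -7304 - 1*35020 = -7304 - 35020 = -42324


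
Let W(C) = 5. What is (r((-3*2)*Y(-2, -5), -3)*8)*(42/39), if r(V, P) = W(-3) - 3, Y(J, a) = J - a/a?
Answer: 224/13 ≈ 17.231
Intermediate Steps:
Y(J, a) = -1 + J (Y(J, a) = J - 1*1 = J - 1 = -1 + J)
r(V, P) = 2 (r(V, P) = 5 - 3 = 2)
(r((-3*2)*Y(-2, -5), -3)*8)*(42/39) = (2*8)*(42/39) = 16*(42*(1/39)) = 16*(14/13) = 224/13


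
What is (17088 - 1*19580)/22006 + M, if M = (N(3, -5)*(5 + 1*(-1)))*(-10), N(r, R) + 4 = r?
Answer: 438874/11003 ≈ 39.887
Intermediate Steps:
N(r, R) = -4 + r
M = 40 (M = ((-4 + 3)*(5 + 1*(-1)))*(-10) = -(5 - 1)*(-10) = -1*4*(-10) = -4*(-10) = 40)
(17088 - 1*19580)/22006 + M = (17088 - 1*19580)/22006 + 40 = (17088 - 19580)*(1/22006) + 40 = -2492*1/22006 + 40 = -1246/11003 + 40 = 438874/11003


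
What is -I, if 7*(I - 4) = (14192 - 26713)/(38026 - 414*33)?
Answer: -669671/170548 ≈ -3.9266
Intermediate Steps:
I = 669671/170548 (I = 4 + ((14192 - 26713)/(38026 - 414*33))/7 = 4 + (-12521/(38026 - 13662))/7 = 4 + (-12521/24364)/7 = 4 + (-12521*1/24364)/7 = 4 + (1/7)*(-12521/24364) = 4 - 12521/170548 = 669671/170548 ≈ 3.9266)
-I = -1*669671/170548 = -669671/170548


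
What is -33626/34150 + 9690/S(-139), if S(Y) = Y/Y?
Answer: 165439937/17075 ≈ 9689.0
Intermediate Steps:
S(Y) = 1
-33626/34150 + 9690/S(-139) = -33626/34150 + 9690/1 = -33626*1/34150 + 9690*1 = -16813/17075 + 9690 = 165439937/17075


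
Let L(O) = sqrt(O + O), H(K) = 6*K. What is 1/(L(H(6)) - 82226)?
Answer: -41113/3380557502 - 3*sqrt(2)/3380557502 ≈ -1.2163e-5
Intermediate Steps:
L(O) = sqrt(2)*sqrt(O) (L(O) = sqrt(2*O) = sqrt(2)*sqrt(O))
1/(L(H(6)) - 82226) = 1/(sqrt(2)*sqrt(6*6) - 82226) = 1/(sqrt(2)*sqrt(36) - 82226) = 1/(sqrt(2)*6 - 82226) = 1/(6*sqrt(2) - 82226) = 1/(-82226 + 6*sqrt(2))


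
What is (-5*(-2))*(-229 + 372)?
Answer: 1430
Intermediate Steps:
(-5*(-2))*(-229 + 372) = 10*143 = 1430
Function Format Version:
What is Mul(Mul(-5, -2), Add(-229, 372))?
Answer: 1430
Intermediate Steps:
Mul(Mul(-5, -2), Add(-229, 372)) = Mul(10, 143) = 1430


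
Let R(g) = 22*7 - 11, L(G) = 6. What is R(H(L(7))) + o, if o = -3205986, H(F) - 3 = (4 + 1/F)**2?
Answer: -3205843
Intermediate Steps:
H(F) = 3 + (4 + 1/F)**2
R(g) = 143 (R(g) = 154 - 11 = 143)
R(H(L(7))) + o = 143 - 3205986 = -3205843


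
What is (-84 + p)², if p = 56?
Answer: 784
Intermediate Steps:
(-84 + p)² = (-84 + 56)² = (-28)² = 784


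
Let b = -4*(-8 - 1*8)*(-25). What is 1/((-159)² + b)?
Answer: 1/23681 ≈ 4.2228e-5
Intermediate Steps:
b = -1600 (b = -4*(-8 - 8)*(-25) = -4*(-16)*(-25) = 64*(-25) = -1600)
1/((-159)² + b) = 1/((-159)² - 1600) = 1/(25281 - 1600) = 1/23681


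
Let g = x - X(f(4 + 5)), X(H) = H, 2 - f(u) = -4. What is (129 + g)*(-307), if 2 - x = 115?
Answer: -3070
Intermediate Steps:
f(u) = 6 (f(u) = 2 - 1*(-4) = 2 + 4 = 6)
x = -113 (x = 2 - 1*115 = 2 - 115 = -113)
g = -119 (g = -113 - 1*6 = -113 - 6 = -119)
(129 + g)*(-307) = (129 - 119)*(-307) = 10*(-307) = -3070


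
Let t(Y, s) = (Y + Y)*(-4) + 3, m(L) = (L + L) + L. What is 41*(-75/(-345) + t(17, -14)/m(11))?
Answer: -118654/759 ≈ -156.33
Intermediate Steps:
m(L) = 3*L (m(L) = 2*L + L = 3*L)
t(Y, s) = 3 - 8*Y (t(Y, s) = (2*Y)*(-4) + 3 = -8*Y + 3 = 3 - 8*Y)
41*(-75/(-345) + t(17, -14)/m(11)) = 41*(-75/(-345) + (3 - 8*17)/((3*11))) = 41*(-75*(-1/345) + (3 - 136)/33) = 41*(5/23 - 133*1/33) = 41*(5/23 - 133/33) = 41*(-2894/759) = -118654/759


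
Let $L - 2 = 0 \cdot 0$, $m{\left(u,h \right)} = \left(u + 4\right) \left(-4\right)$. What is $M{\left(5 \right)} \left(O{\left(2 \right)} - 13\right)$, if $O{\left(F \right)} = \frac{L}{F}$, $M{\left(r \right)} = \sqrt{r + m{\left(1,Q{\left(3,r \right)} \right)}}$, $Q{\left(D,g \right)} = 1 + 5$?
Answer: $- 12 i \sqrt{15} \approx - 46.476 i$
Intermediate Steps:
$Q{\left(D,g \right)} = 6$
$m{\left(u,h \right)} = -16 - 4 u$ ($m{\left(u,h \right)} = \left(4 + u\right) \left(-4\right) = -16 - 4 u$)
$L = 2$ ($L = 2 + 0 \cdot 0 = 2 + 0 = 2$)
$M{\left(r \right)} = \sqrt{-20 + r}$ ($M{\left(r \right)} = \sqrt{r - 20} = \sqrt{-20 + r}$)
$O{\left(F \right)} = \frac{2}{F}$
$M{\left(5 \right)} \left(O{\left(2 \right)} - 13\right) = \sqrt{-20 + 5} \left(\frac{2}{2} - 13\right) = \sqrt{-15} \left(2 \cdot \frac{1}{2} - 13\right) = i \sqrt{15} \left(1 - 13\right) = i \sqrt{15} \left(-12\right) = - 12 i \sqrt{15}$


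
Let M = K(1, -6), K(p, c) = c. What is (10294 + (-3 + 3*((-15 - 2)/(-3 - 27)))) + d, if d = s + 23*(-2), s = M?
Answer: 102407/10 ≈ 10241.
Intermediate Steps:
M = -6
s = -6
d = -52 (d = -6 + 23*(-2) = -6 - 46 = -52)
(10294 + (-3 + 3*((-15 - 2)/(-3 - 27)))) + d = (10294 + (-3 + 3*((-15 - 2)/(-3 - 27)))) - 52 = (10294 + (-3 + 3*(-17/(-30)))) - 52 = (10294 + (-3 + 3*(-17*(-1/30)))) - 52 = (10294 + (-3 + 3*(17/30))) - 52 = (10294 + (-3 + 17/10)) - 52 = (10294 - 13/10) - 52 = 102927/10 - 52 = 102407/10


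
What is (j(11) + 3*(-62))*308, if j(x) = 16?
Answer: -52360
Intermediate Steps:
(j(11) + 3*(-62))*308 = (16 + 3*(-62))*308 = (16 - 186)*308 = -170*308 = -52360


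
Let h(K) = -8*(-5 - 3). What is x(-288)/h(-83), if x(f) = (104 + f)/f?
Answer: 23/2304 ≈ 0.0099826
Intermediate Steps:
h(K) = 64 (h(K) = -8*(-8) = 64)
x(f) = (104 + f)/f
x(-288)/h(-83) = ((104 - 288)/(-288))/64 = -1/288*(-184)*(1/64) = (23/36)*(1/64) = 23/2304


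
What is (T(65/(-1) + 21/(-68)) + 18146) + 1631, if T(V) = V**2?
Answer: 111171329/4624 ≈ 24042.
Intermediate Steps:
(T(65/(-1) + 21/(-68)) + 18146) + 1631 = ((65/(-1) + 21/(-68))**2 + 18146) + 1631 = ((65*(-1) + 21*(-1/68))**2 + 18146) + 1631 = ((-65 - 21/68)**2 + 18146) + 1631 = ((-4441/68)**2 + 18146) + 1631 = (19722481/4624 + 18146) + 1631 = 103629585/4624 + 1631 = 111171329/4624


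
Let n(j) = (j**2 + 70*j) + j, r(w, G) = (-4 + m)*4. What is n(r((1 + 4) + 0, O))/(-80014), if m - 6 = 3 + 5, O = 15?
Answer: -2220/40007 ≈ -0.055490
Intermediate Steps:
m = 14 (m = 6 + (3 + 5) = 6 + 8 = 14)
r(w, G) = 40 (r(w, G) = (-4 + 14)*4 = 10*4 = 40)
n(j) = j**2 + 71*j
n(r((1 + 4) + 0, O))/(-80014) = (40*(71 + 40))/(-80014) = (40*111)*(-1/80014) = 4440*(-1/80014) = -2220/40007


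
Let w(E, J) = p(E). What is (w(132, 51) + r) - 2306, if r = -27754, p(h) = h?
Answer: -29928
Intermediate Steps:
w(E, J) = E
(w(132, 51) + r) - 2306 = (132 - 27754) - 2306 = -27622 - 2306 = -29928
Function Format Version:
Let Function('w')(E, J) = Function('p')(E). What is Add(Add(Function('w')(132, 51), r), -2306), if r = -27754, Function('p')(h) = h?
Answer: -29928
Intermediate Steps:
Function('w')(E, J) = E
Add(Add(Function('w')(132, 51), r), -2306) = Add(Add(132, -27754), -2306) = Add(-27622, -2306) = -29928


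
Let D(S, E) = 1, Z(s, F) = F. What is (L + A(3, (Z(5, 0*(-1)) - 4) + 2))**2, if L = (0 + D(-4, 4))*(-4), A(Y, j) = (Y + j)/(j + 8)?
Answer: 529/36 ≈ 14.694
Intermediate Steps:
A(Y, j) = (Y + j)/(8 + j)
L = -4 (L = (0 + 1)*(-4) = 1*(-4) = -4)
(L + A(3, (Z(5, 0*(-1)) - 4) + 2))**2 = (-4 + (3 + ((0*(-1) - 4) + 2))/(8 + ((0*(-1) - 4) + 2)))**2 = (-4 + (3 + ((0 - 4) + 2))/(8 + ((0 - 4) + 2)))**2 = (-4 + (3 + (-4 + 2))/(8 + (-4 + 2)))**2 = (-4 + (3 - 2)/(8 - 2))**2 = (-4 + 1/6)**2 = (-23/6)**2 = 529/36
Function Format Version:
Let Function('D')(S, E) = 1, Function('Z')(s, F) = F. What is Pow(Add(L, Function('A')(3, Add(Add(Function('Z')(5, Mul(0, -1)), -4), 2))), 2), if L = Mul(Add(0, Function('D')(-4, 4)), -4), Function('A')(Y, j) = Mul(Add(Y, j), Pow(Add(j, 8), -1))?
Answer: Rational(529, 36) ≈ 14.694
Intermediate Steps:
Function('A')(Y, j) = Mul(Pow(Add(8, j), -1), Add(Y, j)) (Function('A')(Y, j) = Mul(Add(Y, j), Pow(Add(8, j), -1)) = Mul(Pow(Add(8, j), -1), Add(Y, j)))
L = -4 (L = Mul(Add(0, 1), -4) = Mul(1, -4) = -4)
Pow(Add(L, Function('A')(3, Add(Add(Function('Z')(5, Mul(0, -1)), -4), 2))), 2) = Pow(Add(-4, Mul(Pow(Add(8, Add(Add(Mul(0, -1), -4), 2)), -1), Add(3, Add(Add(Mul(0, -1), -4), 2)))), 2) = Pow(Add(-4, Mul(Pow(Add(8, Add(Add(0, -4), 2)), -1), Add(3, Add(Add(0, -4), 2)))), 2) = Pow(Add(-4, Mul(Pow(Add(8, Add(-4, 2)), -1), Add(3, Add(-4, 2)))), 2) = Pow(Add(-4, Mul(Pow(Add(8, -2), -1), Add(3, -2))), 2) = Pow(Add(-4, Mul(Pow(6, -1), 1)), 2) = Pow(Add(-4, Mul(Rational(1, 6), 1)), 2) = Pow(Add(-4, Rational(1, 6)), 2) = Pow(Rational(-23, 6), 2) = Rational(529, 36)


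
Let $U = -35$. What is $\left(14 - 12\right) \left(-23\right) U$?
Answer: $1610$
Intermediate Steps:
$\left(14 - 12\right) \left(-23\right) U = \left(14 - 12\right) \left(-23\right) \left(-35\right) = 2 \left(-23\right) \left(-35\right) = \left(-46\right) \left(-35\right) = 1610$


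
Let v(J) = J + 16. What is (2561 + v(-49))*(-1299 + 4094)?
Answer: 7065760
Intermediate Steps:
v(J) = 16 + J
(2561 + v(-49))*(-1299 + 4094) = (2561 + (16 - 49))*(-1299 + 4094) = (2561 - 33)*2795 = 2528*2795 = 7065760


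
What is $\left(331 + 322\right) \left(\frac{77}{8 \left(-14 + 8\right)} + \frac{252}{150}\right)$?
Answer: $\frac{59423}{1200} \approx 49.519$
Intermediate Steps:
$\left(331 + 322\right) \left(\frac{77}{8 \left(-14 + 8\right)} + \frac{252}{150}\right) = 653 \left(\frac{77}{8 \left(-6\right)} + 252 \cdot \frac{1}{150}\right) = 653 \left(\frac{77}{-48} + \frac{42}{25}\right) = 653 \left(77 \left(- \frac{1}{48}\right) + \frac{42}{25}\right) = 653 \left(- \frac{77}{48} + \frac{42}{25}\right) = 653 \cdot \frac{91}{1200} = \frac{59423}{1200}$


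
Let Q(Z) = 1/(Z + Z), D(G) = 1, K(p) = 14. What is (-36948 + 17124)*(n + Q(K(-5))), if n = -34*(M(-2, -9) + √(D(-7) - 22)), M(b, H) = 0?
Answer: -708 + 674016*I*√21 ≈ -708.0 + 3.0887e+6*I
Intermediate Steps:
Q(Z) = 1/(2*Z)
n = -34*I*√21 (n = -34*(0 + √(1 - 22)) = -34*(0 + √(-21)) = -34*(0 + I*√21) = -34*I*√21 ≈ -155.81*I)
(-36948 + 17124)*(n + Q(K(-5))) = (-36948 + 17124)*(-34*I*√21 + (½)/14) = -19824*(-34*I*√21 + (½)*(1/14)) = -19824*(-34*I*√21 + 1/28) = -19824*(1/28 - 34*I*√21) = -708 + 674016*I*√21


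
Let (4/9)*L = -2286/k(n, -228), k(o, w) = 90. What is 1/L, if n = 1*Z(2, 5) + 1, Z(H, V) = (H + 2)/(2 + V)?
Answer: -20/1143 ≈ -0.017498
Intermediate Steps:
Z(H, V) = (2 + H)/(2 + V)
n = 11/7 (n = 1*((2 + 2)/(2 + 5)) + 1 = 1*(4/7) + 1 = 4/7 + 1 = 11/7 ≈ 1.5714)
L = -1143/20 (L = 9*(-2286/90)/4 = 9*(-2286*1/90)/4 = (9/4)*(-127/5) = -1143/20 ≈ -57.150)
1/L = 1/(-1143/20) = -20/1143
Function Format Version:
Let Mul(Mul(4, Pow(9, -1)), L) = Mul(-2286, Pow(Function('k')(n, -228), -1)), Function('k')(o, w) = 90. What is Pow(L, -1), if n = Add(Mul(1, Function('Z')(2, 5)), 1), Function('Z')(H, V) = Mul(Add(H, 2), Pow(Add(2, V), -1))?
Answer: Rational(-20, 1143) ≈ -0.017498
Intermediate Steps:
Function('Z')(H, V) = Mul(Pow(Add(2, V), -1), Add(2, H)) (Function('Z')(H, V) = Mul(Add(2, H), Pow(Add(2, V), -1)) = Mul(Pow(Add(2, V), -1), Add(2, H)))
n = Rational(11, 7) (n = Add(Mul(1, Mul(Pow(Add(2, 5), -1), Add(2, 2))), 1) = Add(Mul(1, Mul(Pow(7, -1), 4)), 1) = Add(Mul(1, Mul(Rational(1, 7), 4)), 1) = Add(Mul(1, Rational(4, 7)), 1) = Add(Rational(4, 7), 1) = Rational(11, 7) ≈ 1.5714)
L = Rational(-1143, 20) (L = Mul(Rational(9, 4), Mul(-2286, Pow(90, -1))) = Mul(Rational(9, 4), Mul(-2286, Rational(1, 90))) = Mul(Rational(9, 4), Rational(-127, 5)) = Rational(-1143, 20) ≈ -57.150)
Pow(L, -1) = Pow(Rational(-1143, 20), -1) = Rational(-20, 1143)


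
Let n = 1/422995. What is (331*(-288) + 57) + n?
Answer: -40299156644/422995 ≈ -95271.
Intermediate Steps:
n = 1/422995 ≈ 2.3641e-6
(331*(-288) + 57) + n = (331*(-288) + 57) + 1/422995 = (-95328 + 57) + 1/422995 = -95271 + 1/422995 = -40299156644/422995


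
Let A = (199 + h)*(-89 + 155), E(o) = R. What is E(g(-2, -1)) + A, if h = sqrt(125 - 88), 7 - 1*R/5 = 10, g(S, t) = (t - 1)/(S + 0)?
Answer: 13119 + 66*sqrt(37) ≈ 13520.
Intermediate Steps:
g(S, t) = (-1 + t)/S
R = -15 (R = 35 - 5*10 = 35 - 50 = -15)
E(o) = -15
h = sqrt(37) ≈ 6.0828
A = 13134 + 66*sqrt(37) (A = (199 + sqrt(37))*(-89 + 155) = (199 + sqrt(37))*66 = 13134 + 66*sqrt(37) ≈ 13535.)
E(g(-2, -1)) + A = -15 + (13134 + 66*sqrt(37)) = 13119 + 66*sqrt(37)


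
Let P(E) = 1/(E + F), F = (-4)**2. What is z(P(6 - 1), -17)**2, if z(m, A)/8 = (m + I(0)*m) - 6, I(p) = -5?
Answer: 1081600/441 ≈ 2452.6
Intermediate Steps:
F = 16
P(E) = 1/(16 + E) (P(E) = 1/(E + 16) = 1/(16 + E))
z(m, A) = -48 - 32*m (z(m, A) = 8*((m - 5*m) - 6) = 8*(-4*m - 6) = 8*(-6 - 4*m) = -48 - 32*m)
z(P(6 - 1), -17)**2 = (-48 - 32/(16 + (6 - 1)))**2 = (-48 - 32/(16 + 5))**2 = (-48 - 32/21)**2 = (-1040/21)**2 = 1081600/441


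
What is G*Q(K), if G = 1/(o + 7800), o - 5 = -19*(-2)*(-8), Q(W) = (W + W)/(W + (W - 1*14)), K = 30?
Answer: 30/172523 ≈ 0.00017389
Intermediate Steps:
Q(W) = 2*W/(-14 + 2*W) (Q(W) = (2*W)/(W + (W - 14)) = (2*W)/(W + (-14 + W)) = (2*W)/(-14 + 2*W) = 2*W/(-14 + 2*W))
o = -299 (o = 5 - 19*(-2)*(-8) = 5 + 38*(-8) = 5 - 304 = -299)
G = 1/7501 (G = 1/(-299 + 7800) = 1/7501 ≈ 0.00013332)
G*Q(K) = (30/(-7 + 30))/7501 = (30/23)/7501 = (30*(1/23))/7501 = (1/7501)*(30/23) = 30/172523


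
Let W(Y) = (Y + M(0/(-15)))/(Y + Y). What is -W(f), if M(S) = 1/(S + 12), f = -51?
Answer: -611/1224 ≈ -0.49918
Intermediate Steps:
M(S) = 1/(12 + S)
W(Y) = (1/12 + Y)/(2*Y) (W(Y) = (Y + 1/(12 + 0/(-15)))/(Y + Y) = (Y + 1/(12 + 0*(-1/15)))/((2*Y)) = (Y + 1/(12 + 0))*(1/(2*Y)) = (Y + 1/12)*(1/(2*Y)) = (1/12 + Y)*(1/(2*Y)) = (1/12 + Y)/(2*Y))
-W(f) = -(1 + 12*(-51))/(24*(-51)) = -(-1)*(1 - 612)/(24*51) = -(-1)*(-611)/(24*51) = -1*611/1224 = -611/1224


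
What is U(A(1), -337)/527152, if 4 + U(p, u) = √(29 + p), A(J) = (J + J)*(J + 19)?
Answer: -1/131788 + √69/527152 ≈ 8.1696e-6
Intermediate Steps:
A(J) = 2*J*(19 + J) (A(J) = (2*J)*(19 + J) = 2*J*(19 + J))
U(p, u) = -4 + √(29 + p)
U(A(1), -337)/527152 = (-4 + √(29 + 2*1*(19 + 1)))/527152 = (-4 + √(29 + 2*1*20))*(1/527152) = (-4 + √(29 + 40))*(1/527152) = (-4 + √69)*(1/527152) = -1/131788 + √69/527152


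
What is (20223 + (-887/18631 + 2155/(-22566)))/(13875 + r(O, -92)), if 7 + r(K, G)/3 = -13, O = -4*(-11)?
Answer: 8502238007711/5808201021990 ≈ 1.4638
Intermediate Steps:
O = 44
r(K, G) = -60 (r(K, G) = -21 + 3*(-13) = -21 - 39 = -60)
(20223 + (-887/18631 + 2155/(-22566)))/(13875 + r(O, -92)) = (20223 + (-887/18631 + 2155/(-22566)))/(13875 - 60) = (20223 + (-887*1/18631 + 2155*(-1/22566)))/13815 = (20223 + (-887/18631 - 2155/22566))*(1/13815) = (20223 - 60165847/420427146)*(1/13815) = (8502238007711/420427146)*(1/13815) = 8502238007711/5808201021990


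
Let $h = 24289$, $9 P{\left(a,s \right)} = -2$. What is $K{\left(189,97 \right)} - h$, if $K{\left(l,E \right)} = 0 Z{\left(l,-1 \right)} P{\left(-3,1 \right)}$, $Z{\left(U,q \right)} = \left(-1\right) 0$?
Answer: $-24289$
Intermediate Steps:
$P{\left(a,s \right)} = - \frac{2}{9}$ ($P{\left(a,s \right)} = \frac{1}{9} \left(-2\right) = - \frac{2}{9}$)
$Z{\left(U,q \right)} = 0$
$K{\left(l,E \right)} = 0$ ($K{\left(l,E \right)} = 0 \cdot 0 \left(- \frac{2}{9}\right) = 0 \left(- \frac{2}{9}\right) = 0$)
$K{\left(189,97 \right)} - h = 0 - 24289 = -24289$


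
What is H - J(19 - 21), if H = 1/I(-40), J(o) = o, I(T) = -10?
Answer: 19/10 ≈ 1.9000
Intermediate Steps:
H = -⅒ (H = 1/(-10) = -⅒ ≈ -0.10000)
H - J(19 - 21) = -⅒ - (19 - 21) = -⅒ - 1*(-2) = -⅒ + 2 = 19/10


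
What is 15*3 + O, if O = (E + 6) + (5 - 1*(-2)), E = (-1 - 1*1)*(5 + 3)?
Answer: 42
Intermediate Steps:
E = -16 (E = (-1 - 1)*8 = -2*8 = -16)
O = -3 (O = (-16 + 6) + (5 - 1*(-2)) = -10 + (5 + 2) = -10 + 7 = -3)
15*3 + O = 15*3 - 3 = 45 - 3 = 42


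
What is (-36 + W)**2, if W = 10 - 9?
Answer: 1225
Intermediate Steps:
W = 1
(-36 + W)**2 = (-36 + 1)**2 = (-35)**2 = 1225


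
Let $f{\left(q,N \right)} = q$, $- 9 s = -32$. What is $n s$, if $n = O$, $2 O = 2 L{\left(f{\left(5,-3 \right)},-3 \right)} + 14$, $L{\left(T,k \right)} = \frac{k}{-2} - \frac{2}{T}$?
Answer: $\frac{144}{5} \approx 28.8$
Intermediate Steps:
$s = \frac{32}{9}$ ($s = \left(- \frac{1}{9}\right) \left(-32\right) = \frac{32}{9} \approx 3.5556$)
$L{\left(T,k \right)} = - \frac{2}{T} - \frac{k}{2}$ ($L{\left(T,k \right)} = k \left(- \frac{1}{2}\right) - \frac{2}{T} = - \frac{k}{2} - \frac{2}{T} = - \frac{2}{T} - \frac{k}{2}$)
$O = \frac{81}{10}$ ($O = \frac{2 \left(- \frac{2}{5} - - \frac{3}{2}\right) + 14}{2} = \frac{2 \left(\left(-2\right) \frac{1}{5} + \frac{3}{2}\right) + 14}{2} = \frac{2 \left(- \frac{2}{5} + \frac{3}{2}\right) + 14}{2} = \frac{2 \cdot \frac{11}{10} + 14}{2} = \frac{\frac{11}{5} + 14}{2} = \frac{1}{2} \cdot \frac{81}{5} = \frac{81}{10} \approx 8.1$)
$n = \frac{81}{10} \approx 8.1$
$n s = \frac{81}{10} \cdot \frac{32}{9} = \frac{144}{5}$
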